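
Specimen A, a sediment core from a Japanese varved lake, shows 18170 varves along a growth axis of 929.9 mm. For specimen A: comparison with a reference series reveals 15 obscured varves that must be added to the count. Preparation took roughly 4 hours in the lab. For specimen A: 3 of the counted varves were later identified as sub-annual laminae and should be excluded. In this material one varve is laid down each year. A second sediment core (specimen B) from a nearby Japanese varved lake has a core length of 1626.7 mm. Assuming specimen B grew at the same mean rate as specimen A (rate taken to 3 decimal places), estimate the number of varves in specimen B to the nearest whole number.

31896 varves

Specimen A: adjusted count: 18170 − 3 + 15 = 18182 varves.
A: 929.9 mm over 18182 years gives 929.9 / 18182 ≈ 0.051 mm/yr.
For B, 1626.7 / 0.051 = 31896.08 years ≈ 31896 varves.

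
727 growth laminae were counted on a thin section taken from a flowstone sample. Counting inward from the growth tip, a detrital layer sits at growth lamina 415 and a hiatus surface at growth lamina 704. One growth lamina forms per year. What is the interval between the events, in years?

The two markers are separated by 704 − 415 = 289 growth laminae.
That is 289 years at one growth lamina per year.

289 yr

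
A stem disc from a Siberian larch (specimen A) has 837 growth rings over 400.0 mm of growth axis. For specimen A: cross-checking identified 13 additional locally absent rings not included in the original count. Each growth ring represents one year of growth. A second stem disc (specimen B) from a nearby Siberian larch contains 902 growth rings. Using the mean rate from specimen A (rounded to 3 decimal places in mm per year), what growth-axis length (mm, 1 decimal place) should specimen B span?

424.8 mm

Specimen A: adjusted count: 837 + 13 = 850 growth rings.
A: Extension rate ≈ 400.0 / 850 = 0.471 mm per year.
Length of B = 0.471 × 902 = 424.8 mm.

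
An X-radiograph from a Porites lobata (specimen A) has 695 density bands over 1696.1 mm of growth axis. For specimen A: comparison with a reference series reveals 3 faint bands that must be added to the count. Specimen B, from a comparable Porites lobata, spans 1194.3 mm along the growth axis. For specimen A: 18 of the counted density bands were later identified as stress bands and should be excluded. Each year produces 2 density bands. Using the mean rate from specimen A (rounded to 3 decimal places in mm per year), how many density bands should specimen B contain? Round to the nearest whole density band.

Specimen A: after corrections the count is 695 − 18 + 3 = 680 density bands.
Specimen A: 680 density bands at 2 per year is 680 / 2 = 340 years.
A: 1696.1 mm over 340 years gives 1696.1 / 340 ≈ 4.989 mm/yr.
Specimen B: 1194.3 mm / 4.989 mm per year = 239.39 years; at 2 density bands per year that is 239.39 × 2 ≈ 479 density bands.

479 density bands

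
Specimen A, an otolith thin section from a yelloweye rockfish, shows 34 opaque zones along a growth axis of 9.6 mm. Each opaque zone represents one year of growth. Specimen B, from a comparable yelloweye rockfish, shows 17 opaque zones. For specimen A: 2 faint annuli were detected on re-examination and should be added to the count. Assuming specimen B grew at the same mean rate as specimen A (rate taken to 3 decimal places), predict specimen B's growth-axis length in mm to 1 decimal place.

4.5 mm

Specimen A: after corrections the count is 34 + 2 = 36 opaque zones.
A: Mean rate = 9.6 mm / 36 years ≈ 0.267 mm/year.
For B, 0.267 mm/year × 17 years = 4.5 mm.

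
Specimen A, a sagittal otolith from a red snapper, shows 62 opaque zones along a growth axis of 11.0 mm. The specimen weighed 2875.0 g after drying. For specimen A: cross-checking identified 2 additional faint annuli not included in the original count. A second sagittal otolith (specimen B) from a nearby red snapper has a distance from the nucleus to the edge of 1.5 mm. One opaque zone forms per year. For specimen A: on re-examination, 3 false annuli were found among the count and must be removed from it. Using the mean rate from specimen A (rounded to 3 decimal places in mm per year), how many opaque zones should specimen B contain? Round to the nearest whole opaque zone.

8 opaque zones

Specimen A: adjusted count: 62 − 3 + 2 = 61 opaque zones.
A: 11.0 mm over 61 years gives 11.0 / 61 ≈ 0.180 mm per year.
B spans 1.5 / 0.180 = 8.33 years ≈ 8 opaque zones.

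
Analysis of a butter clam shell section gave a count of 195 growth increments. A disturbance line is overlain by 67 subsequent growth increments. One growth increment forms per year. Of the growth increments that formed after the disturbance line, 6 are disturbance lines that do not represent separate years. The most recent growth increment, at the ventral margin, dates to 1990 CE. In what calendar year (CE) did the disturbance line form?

67 growth increments formed after the disturbance line.
67 − 6 false = 61 true growth increments after the disturbance line.
The growth increment at the ventral margin is 1990 CE, so the disturbance line dates to 1990 − 61 = 1929 CE.

1929 CE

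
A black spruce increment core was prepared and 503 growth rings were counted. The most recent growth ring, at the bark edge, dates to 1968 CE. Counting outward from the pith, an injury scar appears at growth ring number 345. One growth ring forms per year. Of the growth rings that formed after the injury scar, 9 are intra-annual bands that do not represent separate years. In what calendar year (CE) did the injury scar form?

The injury scar sits at growth ring 345 from the pith, so 503 − 345 = 158 growth rings formed after it.
Excluding 9 false growth rings: 158 − 9 = 149.
1968 − 149 = 1819 CE.

1819 CE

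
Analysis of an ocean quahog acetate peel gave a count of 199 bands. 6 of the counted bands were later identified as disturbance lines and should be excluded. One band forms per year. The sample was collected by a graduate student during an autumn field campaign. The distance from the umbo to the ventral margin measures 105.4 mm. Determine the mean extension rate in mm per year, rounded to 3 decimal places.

True band count = 199 − 6 = 193.
Mean rate = 105.4 mm / 193 years ≈ 0.546 mm per year.

0.546 mm per year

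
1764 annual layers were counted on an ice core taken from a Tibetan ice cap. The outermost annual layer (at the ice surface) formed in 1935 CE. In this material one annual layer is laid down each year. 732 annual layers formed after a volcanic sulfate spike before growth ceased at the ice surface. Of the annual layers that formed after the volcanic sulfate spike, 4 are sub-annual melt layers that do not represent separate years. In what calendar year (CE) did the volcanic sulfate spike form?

732 annual layers post-date the volcanic sulfate spike.
Excluding 4 false annual layers: 732 − 4 = 728.
The annual layer at the ice surface is 1935 CE, so the volcanic sulfate spike dates to 1935 − 728 = 1207 CE.

1207 CE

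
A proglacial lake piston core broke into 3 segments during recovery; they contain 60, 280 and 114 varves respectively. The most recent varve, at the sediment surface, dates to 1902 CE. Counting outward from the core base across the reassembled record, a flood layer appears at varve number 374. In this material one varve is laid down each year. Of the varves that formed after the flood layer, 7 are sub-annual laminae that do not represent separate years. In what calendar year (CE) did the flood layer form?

Total varves = 60 + 280 + 114 = 454.
The flood layer sits at varve 374 from the core base, so 454 − 374 = 80 varves formed after it.
80 − 7 false = 73 true varves after the flood layer.
1902 − 73 = 1829 CE.

1829 CE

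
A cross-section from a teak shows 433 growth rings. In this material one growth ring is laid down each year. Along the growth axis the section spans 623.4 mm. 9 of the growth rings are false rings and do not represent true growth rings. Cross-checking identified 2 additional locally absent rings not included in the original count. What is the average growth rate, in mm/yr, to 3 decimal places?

1.463 mm/yr

Correcting the raw count gives 433 − 9 + 2 = 426 true growth rings.
623.4 mm over 426 years gives 623.4 / 426 ≈ 1.463 mm/yr.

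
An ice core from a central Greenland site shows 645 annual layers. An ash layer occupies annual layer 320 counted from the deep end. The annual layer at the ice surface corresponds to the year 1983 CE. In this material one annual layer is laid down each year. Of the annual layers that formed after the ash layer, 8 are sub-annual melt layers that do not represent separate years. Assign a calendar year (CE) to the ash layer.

1666 CE

Between annual layer 320 and the ice surface there are 645 − 320 = 325 annual layers.
Excluding 8 false annual layers: 325 − 8 = 317.
The annual layer at the ice surface is 1983 CE, so the ash layer dates to 1983 − 317 = 1666 CE.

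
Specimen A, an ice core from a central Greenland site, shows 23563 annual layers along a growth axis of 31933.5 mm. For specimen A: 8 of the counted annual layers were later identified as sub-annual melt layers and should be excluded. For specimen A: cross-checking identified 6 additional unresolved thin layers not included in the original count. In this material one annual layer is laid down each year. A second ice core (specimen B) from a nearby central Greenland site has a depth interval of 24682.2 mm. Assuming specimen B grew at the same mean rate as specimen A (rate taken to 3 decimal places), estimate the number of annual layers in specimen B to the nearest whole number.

18216 annual layers

Specimen A: adjusted count: 23563 − 8 + 6 = 23561 annual layers.
A: Extension rate ≈ 31933.5 / 23561 = 1.355 mm per year.
For B, 24682.2 / 1.355 = 18215.65 years ≈ 18216 annual layers.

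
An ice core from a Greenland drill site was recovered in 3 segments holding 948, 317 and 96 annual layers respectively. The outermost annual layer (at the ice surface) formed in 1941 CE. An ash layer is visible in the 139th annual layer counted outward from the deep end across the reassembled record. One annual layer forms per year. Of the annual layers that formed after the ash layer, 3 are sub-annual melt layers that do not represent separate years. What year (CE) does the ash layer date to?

Total annual layers = 948 + 317 + 96 = 1361.
The ash layer sits at annual layer 139 from the deep end, so 1361 − 139 = 1222 annual layers formed after it.
1222 − 3 false = 1219 true annual layers after the ash layer.
1941 − 1219 = 722 CE.

722 CE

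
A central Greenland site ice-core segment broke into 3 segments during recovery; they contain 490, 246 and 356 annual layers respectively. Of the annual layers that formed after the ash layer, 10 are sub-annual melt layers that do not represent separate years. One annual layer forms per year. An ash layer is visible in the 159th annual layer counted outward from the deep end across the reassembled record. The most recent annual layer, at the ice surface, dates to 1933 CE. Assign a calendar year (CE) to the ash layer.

Total annual layers = 490 + 246 + 356 = 1092.
Between annual layer 159 and the ice surface there are 1092 − 159 = 933 annual layers.
Removing the 10 false annual layers leaves 933 − 10 = 923 true annual layers beyond the ash layer.
Counting back 923 years from 1933 CE places the ash layer in 1933 − 923 = 1010 CE.

1010 CE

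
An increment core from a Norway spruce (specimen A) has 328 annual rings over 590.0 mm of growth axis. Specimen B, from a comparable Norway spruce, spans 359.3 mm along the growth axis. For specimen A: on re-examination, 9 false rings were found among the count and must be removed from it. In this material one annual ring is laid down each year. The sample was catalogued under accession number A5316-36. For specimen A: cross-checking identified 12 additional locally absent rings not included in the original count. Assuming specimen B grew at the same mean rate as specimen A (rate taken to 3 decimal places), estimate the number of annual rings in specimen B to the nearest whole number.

Specimen A: true annual ring count = 328 − 9 + 12 = 331.
A: Extension rate ≈ 590.0 / 331 = 1.782 mm/yr.
Specimen B: 359.3 mm / 1.782 mm per year = 201.63 years ≈ 202 annual rings.

202 annual rings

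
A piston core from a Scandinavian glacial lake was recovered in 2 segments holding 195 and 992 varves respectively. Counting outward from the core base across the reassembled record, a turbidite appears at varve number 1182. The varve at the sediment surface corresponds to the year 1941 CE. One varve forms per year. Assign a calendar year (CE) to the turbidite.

1936 CE

Total varves = 195 + 992 = 1187.
Between varve 1182 and the sediment surface there are 1187 − 1182 = 5 varves.
Counting back 5 years from 1941 CE places the turbidite in 1941 − 5 = 1936 CE.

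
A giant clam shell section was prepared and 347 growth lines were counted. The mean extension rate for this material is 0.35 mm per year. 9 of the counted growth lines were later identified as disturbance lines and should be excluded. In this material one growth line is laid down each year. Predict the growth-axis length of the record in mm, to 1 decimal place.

Adjusted count: 347 − 9 = 338 growth lines.
Predicted length = 0.35 mm/year × 338 years = 118.3 mm.

118.3 mm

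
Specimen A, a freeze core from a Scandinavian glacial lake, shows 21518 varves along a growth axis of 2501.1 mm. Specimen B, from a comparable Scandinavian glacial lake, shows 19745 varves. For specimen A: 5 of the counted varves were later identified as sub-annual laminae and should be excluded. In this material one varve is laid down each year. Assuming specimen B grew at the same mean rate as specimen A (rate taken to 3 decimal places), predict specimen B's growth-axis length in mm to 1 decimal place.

Specimen A: adjusted count: 21518 − 5 = 21513 varves.
A: 2501.1 mm over 21513 years gives 2501.1 / 21513 ≈ 0.116 mm/yr.
Length of B = 0.116 × 19745 = 2290.4 mm.

2290.4 mm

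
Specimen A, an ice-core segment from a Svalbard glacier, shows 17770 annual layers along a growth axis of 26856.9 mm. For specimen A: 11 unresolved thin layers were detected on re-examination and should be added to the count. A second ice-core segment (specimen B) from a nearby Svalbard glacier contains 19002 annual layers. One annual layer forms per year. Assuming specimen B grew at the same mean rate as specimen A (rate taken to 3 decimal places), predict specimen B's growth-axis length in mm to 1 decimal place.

28693.0 mm

Specimen A: true annual layer count = 17770 + 11 = 17781.
A: 26856.9 mm over 17781 years gives 26856.9 / 17781 ≈ 1.510 mm/year.
Length of B = 1.510 × 19002 = 28693.0 mm.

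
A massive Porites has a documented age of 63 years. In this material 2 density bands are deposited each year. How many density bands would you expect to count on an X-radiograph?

126 density bands

With 2 density bands per year, 63 years would produce 63 × 2 = 126 density bands.
So 126 density bands should be present.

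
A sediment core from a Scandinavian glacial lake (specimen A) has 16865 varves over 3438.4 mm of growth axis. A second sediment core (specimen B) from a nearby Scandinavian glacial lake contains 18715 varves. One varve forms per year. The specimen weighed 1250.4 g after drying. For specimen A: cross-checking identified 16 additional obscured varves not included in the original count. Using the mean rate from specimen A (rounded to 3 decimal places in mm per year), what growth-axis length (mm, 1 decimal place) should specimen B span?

Specimen A: true varve count = 16865 + 16 = 16881.
A: 3438.4 mm over 16881 years gives 3438.4 / 16881 ≈ 0.204 mm/yr.
B's length ≈ 0.204 × 18715 = 3817.9 mm.

3817.9 mm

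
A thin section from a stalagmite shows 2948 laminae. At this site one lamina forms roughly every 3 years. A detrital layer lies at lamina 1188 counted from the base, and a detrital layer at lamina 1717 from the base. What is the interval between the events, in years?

1587 yr

The two markers are separated by 1717 − 1188 = 529 laminae.
529 laminae at 3 years each span 529 × 3 = 1587 years.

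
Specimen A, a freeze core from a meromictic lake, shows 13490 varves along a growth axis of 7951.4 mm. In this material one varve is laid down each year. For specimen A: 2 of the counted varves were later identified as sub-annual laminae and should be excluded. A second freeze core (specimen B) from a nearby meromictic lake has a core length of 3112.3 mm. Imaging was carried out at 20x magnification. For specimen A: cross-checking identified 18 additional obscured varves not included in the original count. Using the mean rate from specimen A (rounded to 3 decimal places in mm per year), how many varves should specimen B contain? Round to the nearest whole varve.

Specimen A: true varve count = 13490 − 2 + 18 = 13506.
A: 7951.4 mm over 13506 years gives 7951.4 / 13506 ≈ 0.589 mm per year.
B spans 3112.3 / 0.589 = 5284.04 years ≈ 5284 varves.

5284 varves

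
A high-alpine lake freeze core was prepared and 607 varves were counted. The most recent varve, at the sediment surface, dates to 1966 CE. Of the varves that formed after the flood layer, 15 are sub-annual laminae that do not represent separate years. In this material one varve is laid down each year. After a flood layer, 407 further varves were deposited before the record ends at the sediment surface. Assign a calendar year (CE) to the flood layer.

1574 CE

407 varves post-date the flood layer.
Removing the 15 false varves leaves 407 − 15 = 392 true varves beyond the flood layer.
1966 − 392 = 1574 CE.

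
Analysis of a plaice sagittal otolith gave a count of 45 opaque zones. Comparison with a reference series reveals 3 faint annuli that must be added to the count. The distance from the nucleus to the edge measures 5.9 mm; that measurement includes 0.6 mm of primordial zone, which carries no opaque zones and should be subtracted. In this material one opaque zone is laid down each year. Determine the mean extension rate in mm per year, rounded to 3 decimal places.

0.110 mm per year

True opaque zone count = 45 + 3 = 48.
The growth record spans 5.9 − 0.6 = 5.3 mm.
Mean rate = 5.3 mm / 48 years ≈ 0.110 mm per year.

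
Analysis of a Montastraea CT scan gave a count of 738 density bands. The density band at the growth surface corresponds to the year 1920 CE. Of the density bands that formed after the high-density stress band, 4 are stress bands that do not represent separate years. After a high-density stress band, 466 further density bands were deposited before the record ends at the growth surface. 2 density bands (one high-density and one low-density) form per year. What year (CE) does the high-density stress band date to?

1689 CE

466 density bands formed after the high-density stress band.
Excluding 4 false density bands: 466 − 4 = 462.
Dividing by 2 density bands per year: 462 / 2 = 231 years.
The density band at the growth surface is 1920 CE, so the high-density stress band dates to 1920 − 231 = 1689 CE.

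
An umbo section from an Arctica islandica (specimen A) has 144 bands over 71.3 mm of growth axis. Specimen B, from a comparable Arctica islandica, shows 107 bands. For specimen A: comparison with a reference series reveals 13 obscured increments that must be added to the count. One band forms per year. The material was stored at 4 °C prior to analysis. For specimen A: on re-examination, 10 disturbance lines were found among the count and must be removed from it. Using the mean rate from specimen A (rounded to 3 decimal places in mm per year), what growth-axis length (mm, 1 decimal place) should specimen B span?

Specimen A: after corrections the count is 144 − 10 + 13 = 147 bands.
A: Extension rate ≈ 71.3 / 147 = 0.485 mm/year.
For B, 0.485 mm/year × 107 years = 51.9 mm.

51.9 mm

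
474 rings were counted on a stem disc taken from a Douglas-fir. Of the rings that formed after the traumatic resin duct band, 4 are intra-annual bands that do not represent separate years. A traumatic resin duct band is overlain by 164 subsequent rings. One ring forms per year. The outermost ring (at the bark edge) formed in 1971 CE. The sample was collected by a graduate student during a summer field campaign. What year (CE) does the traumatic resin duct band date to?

164 rings formed after the traumatic resin duct band.
164 − 4 false = 160 true rings after the traumatic resin duct band.
Counting back 160 years from 1971 CE places the traumatic resin duct band in 1971 − 160 = 1811 CE.

1811 CE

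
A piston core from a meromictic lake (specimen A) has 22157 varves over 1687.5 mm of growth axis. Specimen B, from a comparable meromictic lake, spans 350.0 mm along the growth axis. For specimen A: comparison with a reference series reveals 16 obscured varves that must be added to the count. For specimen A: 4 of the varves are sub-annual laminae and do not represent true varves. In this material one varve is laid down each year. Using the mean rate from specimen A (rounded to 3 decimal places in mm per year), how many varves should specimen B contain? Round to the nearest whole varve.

Specimen A: after corrections the count is 22157 − 4 + 16 = 22169 varves.
A: Mean rate = 1687.5 mm / 22169 years ≈ 0.076 mm/year.
Specimen B: 350.0 mm / 0.076 mm per year = 4605.26 years ≈ 4605 varves.

4605 varves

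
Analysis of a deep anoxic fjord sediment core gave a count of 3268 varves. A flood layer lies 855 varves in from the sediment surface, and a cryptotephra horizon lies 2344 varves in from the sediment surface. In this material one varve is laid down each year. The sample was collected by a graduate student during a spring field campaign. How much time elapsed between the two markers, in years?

2344 − 855 = 1489 varves lie between the two events.
One varve per year makes the interval 1489 years.

1489 years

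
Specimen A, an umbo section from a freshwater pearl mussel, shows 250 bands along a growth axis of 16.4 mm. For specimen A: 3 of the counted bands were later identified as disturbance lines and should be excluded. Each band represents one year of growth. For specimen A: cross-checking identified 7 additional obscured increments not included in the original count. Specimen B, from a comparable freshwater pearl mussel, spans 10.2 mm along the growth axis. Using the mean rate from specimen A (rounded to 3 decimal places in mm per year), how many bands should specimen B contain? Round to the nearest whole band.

Specimen A: correcting the raw count gives 250 − 3 + 7 = 254 true bands.
A: 16.4 mm over 254 years gives 16.4 / 254 ≈ 0.065 mm/yr.
For B, 10.2 / 0.065 = 156.92 years ≈ 157 bands.

157 bands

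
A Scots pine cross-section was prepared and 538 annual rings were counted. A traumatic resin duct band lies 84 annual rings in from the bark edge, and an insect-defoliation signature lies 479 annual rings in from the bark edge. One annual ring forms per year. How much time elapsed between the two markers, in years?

479 − 84 = 395 annual rings lie between the two events.
One annual ring per year makes the interval 395 years.

395 years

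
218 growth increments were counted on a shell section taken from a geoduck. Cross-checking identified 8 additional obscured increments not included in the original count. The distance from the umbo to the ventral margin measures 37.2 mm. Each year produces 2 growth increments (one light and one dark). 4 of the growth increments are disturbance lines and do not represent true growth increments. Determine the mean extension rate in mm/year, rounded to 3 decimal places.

0.335 mm/year

True growth increment count = 218 − 4 + 8 = 222.
With 2 growth increments per year, 222 / 2 = 111 years.
Extension rate ≈ 37.2 / 111 = 0.335 mm/year.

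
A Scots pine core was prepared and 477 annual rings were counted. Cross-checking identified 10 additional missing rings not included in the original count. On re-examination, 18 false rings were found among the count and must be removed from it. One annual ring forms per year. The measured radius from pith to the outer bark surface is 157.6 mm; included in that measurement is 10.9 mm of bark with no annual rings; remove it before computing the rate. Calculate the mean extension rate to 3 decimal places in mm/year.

0.313 mm/year

True annual ring count = 477 − 18 + 10 = 469.
The growth record spans 157.6 − 10.9 = 146.7 mm.
Mean rate = 146.7 mm / 469 years ≈ 0.313 mm/year.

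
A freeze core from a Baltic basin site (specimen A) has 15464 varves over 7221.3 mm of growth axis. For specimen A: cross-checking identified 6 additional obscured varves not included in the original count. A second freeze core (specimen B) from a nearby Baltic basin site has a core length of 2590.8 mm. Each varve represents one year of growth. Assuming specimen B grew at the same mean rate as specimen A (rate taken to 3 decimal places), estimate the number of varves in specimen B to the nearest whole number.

5548 varves

Specimen A: true varve count = 15464 + 6 = 15470.
A: Mean rate = 7221.3 mm / 15470 years ≈ 0.467 mm/yr.
B spans 2590.8 / 0.467 = 5547.75 years ≈ 5548 varves.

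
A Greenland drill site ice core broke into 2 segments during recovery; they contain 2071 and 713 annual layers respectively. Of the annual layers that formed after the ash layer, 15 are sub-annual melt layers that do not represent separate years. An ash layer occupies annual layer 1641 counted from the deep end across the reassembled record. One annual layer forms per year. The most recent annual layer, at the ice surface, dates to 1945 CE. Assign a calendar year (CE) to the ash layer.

817 CE

Total annual layers = 2071 + 713 = 2784.
2784 − 1641 = 1143 annual layers lie beyond the ash layer toward the ice surface.
Removing the 15 false annual layers leaves 1143 − 15 = 1128 true annual layers beyond the ash layer.
Counting back 1128 years from 1945 CE places the ash layer in 1945 − 1128 = 817 CE.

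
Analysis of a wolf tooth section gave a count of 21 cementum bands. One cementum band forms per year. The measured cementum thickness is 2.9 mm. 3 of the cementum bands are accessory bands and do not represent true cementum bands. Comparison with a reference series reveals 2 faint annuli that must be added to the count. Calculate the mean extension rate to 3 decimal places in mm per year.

0.145 mm per year

Correcting the raw count gives 21 − 3 + 2 = 20 true cementum bands.
Mean rate = 2.9 mm / 20 years ≈ 0.145 mm per year.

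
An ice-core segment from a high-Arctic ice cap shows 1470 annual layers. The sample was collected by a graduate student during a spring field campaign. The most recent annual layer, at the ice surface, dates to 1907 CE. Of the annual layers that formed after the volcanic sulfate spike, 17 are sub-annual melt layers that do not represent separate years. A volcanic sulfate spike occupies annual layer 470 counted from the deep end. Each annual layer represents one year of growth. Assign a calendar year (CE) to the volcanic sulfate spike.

924 CE

1470 − 470 = 1000 annual layers lie beyond the volcanic sulfate spike toward the ice surface.
Removing the 17 false annual layers leaves 1000 − 17 = 983 true annual layers beyond the volcanic sulfate spike.
The annual layer at the ice surface is 1907 CE, so the volcanic sulfate spike dates to 1907 − 983 = 924 CE.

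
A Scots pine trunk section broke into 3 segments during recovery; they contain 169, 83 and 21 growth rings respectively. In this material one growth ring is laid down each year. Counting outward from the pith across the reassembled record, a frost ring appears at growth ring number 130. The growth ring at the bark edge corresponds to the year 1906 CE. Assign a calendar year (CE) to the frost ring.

1763 CE

Total growth rings = 169 + 83 + 21 = 273.
Between growth ring 130 and the bark edge there are 273 − 130 = 143 growth rings.
Counting back 143 years from 1906 CE places the frost ring in 1906 − 143 = 1763 CE.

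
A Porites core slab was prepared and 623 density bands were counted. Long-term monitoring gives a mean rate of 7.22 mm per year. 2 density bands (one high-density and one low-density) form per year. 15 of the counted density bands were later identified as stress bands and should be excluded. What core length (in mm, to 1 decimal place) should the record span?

2194.9 mm

Adjusted count: 623 − 15 = 608 density bands.
With 2 density bands per year, 608 / 2 = 304 years.
Length ≈ 7.22 × 304 = 2194.9 mm.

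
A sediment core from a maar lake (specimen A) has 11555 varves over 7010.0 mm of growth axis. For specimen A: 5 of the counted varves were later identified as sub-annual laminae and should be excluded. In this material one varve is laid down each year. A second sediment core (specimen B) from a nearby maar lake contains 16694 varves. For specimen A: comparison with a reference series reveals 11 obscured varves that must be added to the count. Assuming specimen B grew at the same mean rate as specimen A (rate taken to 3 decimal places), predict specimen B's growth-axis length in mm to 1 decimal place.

10116.6 mm

Specimen A: after corrections the count is 11555 − 5 + 11 = 11561 varves.
A: 7010.0 mm over 11561 years gives 7010.0 / 11561 ≈ 0.606 mm per year.
For B, 0.606 mm/year × 16694 years = 10116.6 mm.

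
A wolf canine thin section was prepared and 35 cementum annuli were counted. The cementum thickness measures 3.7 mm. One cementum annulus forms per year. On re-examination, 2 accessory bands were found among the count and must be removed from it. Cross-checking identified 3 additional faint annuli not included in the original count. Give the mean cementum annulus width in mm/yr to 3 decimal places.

Adjusted count: 35 − 2 + 3 = 36 cementum annuli.
Mean rate = 3.7 mm / 36 years ≈ 0.103 mm/yr.

0.103 mm/yr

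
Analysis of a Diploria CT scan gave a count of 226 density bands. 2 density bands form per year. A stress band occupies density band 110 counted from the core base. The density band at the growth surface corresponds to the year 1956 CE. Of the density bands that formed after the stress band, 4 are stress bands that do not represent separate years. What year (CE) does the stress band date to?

1900 CE

Between density band 110 and the growth surface there are 226 − 110 = 116 density bands.
116 − 4 false = 112 true density bands after the stress band.
With 2 density bands per year, 112 / 2 = 56 years.
The density band at the growth surface is 1956 CE, so the stress band dates to 1956 − 56 = 1900 CE.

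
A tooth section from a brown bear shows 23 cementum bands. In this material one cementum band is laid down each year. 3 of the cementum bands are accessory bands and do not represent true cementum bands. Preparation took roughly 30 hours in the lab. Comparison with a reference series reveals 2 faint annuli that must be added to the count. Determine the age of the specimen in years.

22 years

Correcting the raw count gives 23 − 3 + 2 = 22 true cementum bands.
With a one-to-one cementum band periodicity this is 22 years.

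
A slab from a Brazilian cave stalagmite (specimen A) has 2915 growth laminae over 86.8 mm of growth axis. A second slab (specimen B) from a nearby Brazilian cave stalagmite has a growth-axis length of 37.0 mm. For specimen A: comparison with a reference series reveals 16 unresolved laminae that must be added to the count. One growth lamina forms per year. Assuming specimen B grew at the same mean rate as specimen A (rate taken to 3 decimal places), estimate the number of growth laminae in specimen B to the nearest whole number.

Specimen A: correcting the raw count gives 2915 + 16 = 2931 true growth laminae.
A: 86.8 mm over 2931 years gives 86.8 / 2931 ≈ 0.030 mm/yr.
For B, 37.0 / 0.030 = 1233.33 years ≈ 1233 growth laminae.

1233 growth laminae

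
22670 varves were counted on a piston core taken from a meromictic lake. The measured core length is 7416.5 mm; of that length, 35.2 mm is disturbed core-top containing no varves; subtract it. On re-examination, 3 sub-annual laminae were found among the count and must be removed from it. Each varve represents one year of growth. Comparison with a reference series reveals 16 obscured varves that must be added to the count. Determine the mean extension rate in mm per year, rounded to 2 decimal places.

0.33 mm per year

After corrections the count is 22670 − 3 + 16 = 22683 varves.
Net length = 7416.5 − 35.2 = 7381.3 mm.
Mean rate = 7381.3 mm / 22683 years ≈ 0.33 mm per year.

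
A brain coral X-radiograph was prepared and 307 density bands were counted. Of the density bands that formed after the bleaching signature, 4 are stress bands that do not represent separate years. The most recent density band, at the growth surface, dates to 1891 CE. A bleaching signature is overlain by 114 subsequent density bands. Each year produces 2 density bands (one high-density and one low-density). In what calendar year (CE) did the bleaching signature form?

1836 CE

114 density bands formed after the bleaching signature.
Removing the 4 false density bands leaves 114 − 4 = 110 true density bands beyond the bleaching signature.
110 density bands at 2 per year is 110 / 2 = 55 years.
1891 − 55 = 1836 CE.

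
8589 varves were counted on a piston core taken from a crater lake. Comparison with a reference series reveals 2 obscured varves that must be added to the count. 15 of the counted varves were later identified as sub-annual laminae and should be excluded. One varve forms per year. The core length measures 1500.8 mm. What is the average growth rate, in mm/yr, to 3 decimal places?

0.175 mm/yr

Adjusted count: 8589 − 15 + 2 = 8576 varves.
Mean rate = 1500.8 mm / 8576 years ≈ 0.175 mm/yr.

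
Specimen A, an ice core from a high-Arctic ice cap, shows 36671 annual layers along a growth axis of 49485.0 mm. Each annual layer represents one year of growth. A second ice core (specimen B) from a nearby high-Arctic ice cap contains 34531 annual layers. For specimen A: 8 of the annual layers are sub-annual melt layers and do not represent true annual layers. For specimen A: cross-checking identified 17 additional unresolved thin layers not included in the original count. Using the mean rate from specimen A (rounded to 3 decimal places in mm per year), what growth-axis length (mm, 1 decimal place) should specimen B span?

46582.3 mm

Specimen A: adjusted count: 36671 − 8 + 17 = 36680 annual layers.
A: Mean rate = 49485.0 mm / 36680 years ≈ 1.349 mm per year.
B's length ≈ 1.349 × 34531 = 46582.3 mm.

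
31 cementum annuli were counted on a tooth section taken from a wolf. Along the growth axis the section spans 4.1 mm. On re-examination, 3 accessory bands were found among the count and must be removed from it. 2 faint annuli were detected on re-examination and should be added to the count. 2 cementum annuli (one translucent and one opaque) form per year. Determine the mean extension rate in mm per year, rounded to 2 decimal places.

Adjusted count: 31 − 3 + 2 = 30 cementum annuli.
30 cementum annuli at 2 per year is 30 / 2 = 15 years.
4.1 mm over 15 years gives 4.1 / 15 ≈ 0.27 mm per year.

0.27 mm per year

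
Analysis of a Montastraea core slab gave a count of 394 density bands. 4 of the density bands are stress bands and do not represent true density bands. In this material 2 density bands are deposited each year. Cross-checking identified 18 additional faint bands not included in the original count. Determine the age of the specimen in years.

204 years

Adjusted count: 394 − 4 + 18 = 408 density bands.
408 density bands at 2 per year is 408 / 2 = 204 years.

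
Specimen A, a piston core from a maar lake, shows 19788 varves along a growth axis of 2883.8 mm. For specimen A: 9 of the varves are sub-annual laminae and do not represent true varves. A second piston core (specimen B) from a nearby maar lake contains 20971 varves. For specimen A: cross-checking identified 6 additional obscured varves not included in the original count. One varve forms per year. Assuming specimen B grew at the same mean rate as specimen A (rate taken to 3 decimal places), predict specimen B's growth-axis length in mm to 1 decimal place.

Specimen A: true varve count = 19788 − 9 + 6 = 19785.
A: Mean rate = 2883.8 mm / 19785 years ≈ 0.146 mm/yr.
Length of B = 0.146 × 20971 = 3061.8 mm.

3061.8 mm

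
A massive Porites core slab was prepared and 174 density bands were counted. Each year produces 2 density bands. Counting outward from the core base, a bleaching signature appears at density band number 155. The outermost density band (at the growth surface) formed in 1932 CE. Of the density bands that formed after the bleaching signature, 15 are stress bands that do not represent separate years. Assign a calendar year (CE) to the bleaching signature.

The bleaching signature sits at density band 155 from the core base, so 174 − 155 = 19 density bands formed after it.
Excluding 15 false density bands: 19 − 15 = 4.
With 2 density bands per year, 4 / 2 = 2 years.
Counting back 2 years from 1932 CE places the bleaching signature in 1932 − 2 = 1930 CE.

1930 CE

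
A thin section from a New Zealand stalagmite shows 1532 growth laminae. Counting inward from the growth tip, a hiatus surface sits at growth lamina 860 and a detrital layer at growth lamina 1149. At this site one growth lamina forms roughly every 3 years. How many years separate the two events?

The two markers are separated by 1149 − 860 = 289 growth laminae.
Multiplying by 3 years per growth lamina: 289 × 3 = 867 years.

867 yr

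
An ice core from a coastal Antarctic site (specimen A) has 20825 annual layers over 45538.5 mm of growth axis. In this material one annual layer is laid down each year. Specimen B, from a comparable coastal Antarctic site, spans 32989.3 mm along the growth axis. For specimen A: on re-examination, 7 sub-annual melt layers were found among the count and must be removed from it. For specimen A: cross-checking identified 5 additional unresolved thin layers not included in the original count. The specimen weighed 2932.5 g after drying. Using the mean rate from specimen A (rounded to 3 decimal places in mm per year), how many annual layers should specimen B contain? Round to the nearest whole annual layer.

Specimen A: adjusted count: 20825 − 7 + 5 = 20823 annual layers.
A: 45538.5 mm over 20823 years gives 45538.5 / 20823 ≈ 2.187 mm/year.
B spans 32989.3 / 2.187 = 15084.27 years ≈ 15084 annual layers.

15084 annual layers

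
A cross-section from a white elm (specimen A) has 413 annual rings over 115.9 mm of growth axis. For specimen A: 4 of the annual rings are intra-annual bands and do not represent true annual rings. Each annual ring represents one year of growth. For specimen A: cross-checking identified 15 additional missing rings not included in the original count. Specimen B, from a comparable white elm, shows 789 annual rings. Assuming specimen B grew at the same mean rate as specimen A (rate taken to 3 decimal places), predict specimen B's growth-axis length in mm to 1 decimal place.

215.4 mm

Specimen A: correcting the raw count gives 413 − 4 + 15 = 424 true annual rings.
A: Extension rate ≈ 115.9 / 424 = 0.273 mm/year.
For B, 0.273 mm/year × 789 years = 215.4 mm.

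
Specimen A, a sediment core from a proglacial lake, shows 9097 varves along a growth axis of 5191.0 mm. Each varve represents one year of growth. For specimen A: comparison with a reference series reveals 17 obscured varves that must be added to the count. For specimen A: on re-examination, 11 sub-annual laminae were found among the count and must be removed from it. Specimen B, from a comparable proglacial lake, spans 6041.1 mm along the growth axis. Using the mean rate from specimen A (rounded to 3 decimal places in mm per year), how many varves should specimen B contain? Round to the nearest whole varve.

Specimen A: adjusted count: 9097 − 11 + 17 = 9103 varves.
A: Extension rate ≈ 5191.0 / 9103 = 0.570 mm/yr.
Specimen B: 6041.1 mm / 0.570 mm per year = 10598.42 years ≈ 10598 varves.

10598 varves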